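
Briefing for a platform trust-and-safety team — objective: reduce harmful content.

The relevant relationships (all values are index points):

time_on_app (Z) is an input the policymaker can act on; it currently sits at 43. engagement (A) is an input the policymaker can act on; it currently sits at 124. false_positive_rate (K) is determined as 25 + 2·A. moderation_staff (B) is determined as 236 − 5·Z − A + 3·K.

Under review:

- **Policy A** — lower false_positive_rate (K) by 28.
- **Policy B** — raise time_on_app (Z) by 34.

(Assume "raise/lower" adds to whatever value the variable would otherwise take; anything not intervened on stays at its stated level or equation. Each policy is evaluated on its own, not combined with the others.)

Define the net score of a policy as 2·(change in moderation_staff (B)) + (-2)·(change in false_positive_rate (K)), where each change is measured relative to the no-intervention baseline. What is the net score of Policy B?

-340

Baseline:
  Z = 43
  A = 124
  K = 25 + 2·124 = 273
  B = 236 − 5·43 − 124 + 3·273 = 716
Policy B (Z + 34):
  Z = 43 + 34 = 77
  A = 124
  K = 25 + 2·124 = 273
  B = 236 − 5·77 − 124 + 3·273 = 546
ΔB = 546 − 716 = -170; ΔK = 273 − 273 = 0
Score = 2·(-170) + (-2)·0 = -340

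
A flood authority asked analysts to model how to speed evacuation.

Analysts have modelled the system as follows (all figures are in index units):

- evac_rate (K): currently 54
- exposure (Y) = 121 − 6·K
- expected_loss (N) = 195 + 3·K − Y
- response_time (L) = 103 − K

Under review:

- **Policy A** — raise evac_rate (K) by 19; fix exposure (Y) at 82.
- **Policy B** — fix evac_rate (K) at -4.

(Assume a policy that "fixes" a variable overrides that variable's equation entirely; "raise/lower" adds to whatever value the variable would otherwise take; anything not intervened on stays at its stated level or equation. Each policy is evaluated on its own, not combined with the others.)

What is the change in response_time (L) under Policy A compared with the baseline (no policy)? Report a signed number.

Baseline:
  K = 54
  L = 103 − 54 = 49
Policy A (K + 19, Y := 82):
  K = 54 + 19 = 73
  L = 103 − 73 = 30
Change in L: 30 − 49 = -19

-19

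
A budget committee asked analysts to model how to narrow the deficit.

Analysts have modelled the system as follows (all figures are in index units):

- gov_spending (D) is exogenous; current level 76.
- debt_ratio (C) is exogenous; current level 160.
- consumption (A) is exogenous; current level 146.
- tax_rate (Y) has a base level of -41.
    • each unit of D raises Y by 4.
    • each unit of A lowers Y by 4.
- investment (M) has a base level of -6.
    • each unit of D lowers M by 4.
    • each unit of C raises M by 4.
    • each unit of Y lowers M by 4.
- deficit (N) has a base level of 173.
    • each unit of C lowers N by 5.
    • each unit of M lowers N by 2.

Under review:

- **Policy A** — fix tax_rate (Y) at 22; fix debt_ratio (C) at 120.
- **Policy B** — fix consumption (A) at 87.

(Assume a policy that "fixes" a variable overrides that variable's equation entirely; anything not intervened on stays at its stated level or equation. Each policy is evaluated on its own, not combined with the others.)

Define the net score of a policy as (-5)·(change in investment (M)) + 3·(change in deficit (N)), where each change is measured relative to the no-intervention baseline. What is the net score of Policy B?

10384

Baseline:
  D = 76
  C = 160
  A = 146
  Y = -41 + 4·76 − 4·146 = -321
  M = -6 − 4·76 + 4·160 − 4·(-321) = 1614
  N = 173 − 5·160 − 2·1614 = -3855
Policy B (A := 87):
  D = 76
  C = 160
  A = 87
  Y = -41 + 4·76 − 4·87 = -85
  M = -6 − 4·76 + 4·160 − 4·(-85) = 670
  N = 173 − 5·160 − 2·670 = -1967
ΔM = 670 − 1614 = -944; ΔN = -1967 − (-3855) = 1888
Score = (-5)·(-944) + 3·1888 = 10384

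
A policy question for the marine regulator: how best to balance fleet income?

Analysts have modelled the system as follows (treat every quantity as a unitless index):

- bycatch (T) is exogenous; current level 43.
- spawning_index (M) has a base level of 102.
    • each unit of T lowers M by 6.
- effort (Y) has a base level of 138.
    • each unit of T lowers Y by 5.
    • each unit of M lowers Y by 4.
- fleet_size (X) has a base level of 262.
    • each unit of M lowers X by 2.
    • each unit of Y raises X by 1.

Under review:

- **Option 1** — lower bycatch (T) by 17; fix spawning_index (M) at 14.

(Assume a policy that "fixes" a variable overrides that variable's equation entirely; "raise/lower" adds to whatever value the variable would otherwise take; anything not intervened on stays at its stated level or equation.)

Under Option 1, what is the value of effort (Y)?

-48

Option 1 (T − 17, M := 14):
  T = 43 − 17 = 26
  M = 14
  Y = 138 − 5·26 − 4·14 = -48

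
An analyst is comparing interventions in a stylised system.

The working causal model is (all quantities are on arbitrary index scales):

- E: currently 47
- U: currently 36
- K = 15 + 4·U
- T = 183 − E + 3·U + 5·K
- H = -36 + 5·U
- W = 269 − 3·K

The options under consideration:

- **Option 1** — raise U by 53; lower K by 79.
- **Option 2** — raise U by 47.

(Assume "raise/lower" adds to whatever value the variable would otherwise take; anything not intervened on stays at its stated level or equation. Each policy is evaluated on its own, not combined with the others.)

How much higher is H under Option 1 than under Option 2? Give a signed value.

30

Option 1 (U + 53, K − 79):
  U = 36 + 53 = 89
  H = -36 + 5·89 = 409
Option 2 (U + 47):
  U = 36 + 47 = 83
  H = -36 + 5·83 = 379
H: 409 − 379 = 30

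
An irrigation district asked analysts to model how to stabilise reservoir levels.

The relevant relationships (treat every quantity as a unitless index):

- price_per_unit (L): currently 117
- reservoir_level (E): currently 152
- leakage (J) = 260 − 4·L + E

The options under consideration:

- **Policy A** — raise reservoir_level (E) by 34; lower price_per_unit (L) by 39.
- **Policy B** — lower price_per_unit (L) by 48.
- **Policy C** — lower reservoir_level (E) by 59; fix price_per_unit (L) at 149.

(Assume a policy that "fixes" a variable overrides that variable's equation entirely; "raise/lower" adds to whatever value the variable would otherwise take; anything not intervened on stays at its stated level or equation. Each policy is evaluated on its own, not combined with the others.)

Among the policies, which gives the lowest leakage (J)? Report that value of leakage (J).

Policy A (E + 34, L − 39):
  L = 117 − 39 = 78
  E = 152 + 34 = 186
  J = 260 − 4·78 + 186 = 134
Policy B (L − 48):
  L = 117 − 48 = 69
  E = 152
  J = 260 − 4·69 + 152 = 136
Policy C (E − 59, L := 149):
  L = 149
  E = 152 − 59 = 93
  J = 260 − 4·149 + 93 = -243
Comparing — Policy A: J=134, Policy B: J=136, Policy C: J=-243. Lowest is -243 (Policy C).

-243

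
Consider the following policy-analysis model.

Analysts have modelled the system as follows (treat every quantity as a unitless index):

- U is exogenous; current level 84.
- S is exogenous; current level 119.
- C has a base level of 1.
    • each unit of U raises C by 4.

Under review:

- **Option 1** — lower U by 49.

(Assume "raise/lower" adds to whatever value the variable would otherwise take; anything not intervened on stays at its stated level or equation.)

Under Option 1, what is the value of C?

Option 1 (U − 49):
  U = 84 − 49 = 35
  C = 1 + 4·35 = 141

141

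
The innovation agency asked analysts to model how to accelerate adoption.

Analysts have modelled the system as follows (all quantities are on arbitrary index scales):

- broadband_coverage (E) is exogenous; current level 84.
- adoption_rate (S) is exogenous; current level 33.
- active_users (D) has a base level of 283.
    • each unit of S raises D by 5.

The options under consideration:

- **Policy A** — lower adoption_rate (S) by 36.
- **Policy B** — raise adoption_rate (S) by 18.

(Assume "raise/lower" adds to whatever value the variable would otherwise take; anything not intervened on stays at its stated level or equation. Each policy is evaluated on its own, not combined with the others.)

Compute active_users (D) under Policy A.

268

Policy A (S − 36):
  S = 33 − 36 = -3
  D = 283 + 5·(-3) = 268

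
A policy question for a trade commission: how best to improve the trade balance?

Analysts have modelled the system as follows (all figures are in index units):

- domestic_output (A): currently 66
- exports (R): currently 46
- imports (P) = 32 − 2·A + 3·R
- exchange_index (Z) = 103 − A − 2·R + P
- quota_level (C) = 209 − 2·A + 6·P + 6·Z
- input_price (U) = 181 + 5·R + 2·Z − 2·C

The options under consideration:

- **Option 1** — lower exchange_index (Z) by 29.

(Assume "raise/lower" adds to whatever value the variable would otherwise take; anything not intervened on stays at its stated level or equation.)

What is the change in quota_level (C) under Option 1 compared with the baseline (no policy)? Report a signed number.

Baseline:
  A = 66
  R = 46
  P = 32 − 2·66 + 3·46 = 38
  Z = 103 − 66 − 2·46 + 38 = -17
  C = 209 − 2·66 + 6·38 + 6·(-17) = 203
Option 1 (Z − 29):
  A = 66
  R = 46
  P = 32 − 2·66 + 3·46 = 38
  Z = 103 − 66 − 2·46 + 38 (−29 from intervention) = -46
  C = 209 − 2·66 + 6·38 + 6·(-46) = 29
Change in C: 29 − 203 = -174

-174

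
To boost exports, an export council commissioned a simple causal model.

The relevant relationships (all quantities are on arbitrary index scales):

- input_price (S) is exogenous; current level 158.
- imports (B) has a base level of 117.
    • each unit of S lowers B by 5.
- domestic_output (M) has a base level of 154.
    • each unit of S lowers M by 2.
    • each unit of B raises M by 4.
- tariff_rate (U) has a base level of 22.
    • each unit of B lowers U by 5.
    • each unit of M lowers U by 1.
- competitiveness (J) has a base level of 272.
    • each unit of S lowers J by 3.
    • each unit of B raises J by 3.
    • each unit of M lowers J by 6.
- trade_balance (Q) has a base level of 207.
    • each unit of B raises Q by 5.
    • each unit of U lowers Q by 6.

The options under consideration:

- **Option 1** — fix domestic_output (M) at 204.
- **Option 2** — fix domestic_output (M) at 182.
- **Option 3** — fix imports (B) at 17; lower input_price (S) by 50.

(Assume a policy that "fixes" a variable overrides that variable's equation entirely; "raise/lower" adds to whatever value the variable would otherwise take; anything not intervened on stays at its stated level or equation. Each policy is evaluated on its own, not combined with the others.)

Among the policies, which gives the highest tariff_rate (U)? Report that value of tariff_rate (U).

3205

Option 1 (M := 204):
  S = 158
  B = 117 − 5·158 = -673
  M = 204
  U = 22 − 5·(-673) − 204 = 3183
Option 2 (M := 182):
  S = 158
  B = 117 − 5·158 = -673
  M = 182
  U = 22 − 5·(-673) − 182 = 3205
Option 3 (B := 17, S − 50):
  S = 158 − 50 = 108
  B = 17
  M = 154 − 2·108 + 4·17 = 6
  U = 22 − 5·17 − 6 = -69
Comparing — Option 1: U=3183, Option 2: U=3205, Option 3: U=-69. Highest is 3205 (Option 2).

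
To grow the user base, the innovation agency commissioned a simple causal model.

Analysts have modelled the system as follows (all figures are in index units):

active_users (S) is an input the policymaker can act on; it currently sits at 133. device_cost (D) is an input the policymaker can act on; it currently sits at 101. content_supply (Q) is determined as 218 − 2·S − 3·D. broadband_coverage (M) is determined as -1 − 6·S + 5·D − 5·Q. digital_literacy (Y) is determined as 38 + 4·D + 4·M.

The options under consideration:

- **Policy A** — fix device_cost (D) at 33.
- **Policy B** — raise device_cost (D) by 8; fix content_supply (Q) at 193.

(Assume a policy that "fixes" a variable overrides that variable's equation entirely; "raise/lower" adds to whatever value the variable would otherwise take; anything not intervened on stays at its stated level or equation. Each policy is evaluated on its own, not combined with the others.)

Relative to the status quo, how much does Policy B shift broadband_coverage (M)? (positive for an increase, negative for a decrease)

Baseline:
  S = 133
  D = 101
  Q = 218 − 2·133 − 3·101 = -351
  M = -1 − 6·133 + 5·101 − 5·(-351) = 1461
Policy B (D + 8, Q := 193):
  S = 133
  D = 101 + 8 = 109
  Q = 193
  M = -1 − 6·133 + 5·109 − 5·193 = -1219
Change in M: -1219 − 1461 = -2680

-2680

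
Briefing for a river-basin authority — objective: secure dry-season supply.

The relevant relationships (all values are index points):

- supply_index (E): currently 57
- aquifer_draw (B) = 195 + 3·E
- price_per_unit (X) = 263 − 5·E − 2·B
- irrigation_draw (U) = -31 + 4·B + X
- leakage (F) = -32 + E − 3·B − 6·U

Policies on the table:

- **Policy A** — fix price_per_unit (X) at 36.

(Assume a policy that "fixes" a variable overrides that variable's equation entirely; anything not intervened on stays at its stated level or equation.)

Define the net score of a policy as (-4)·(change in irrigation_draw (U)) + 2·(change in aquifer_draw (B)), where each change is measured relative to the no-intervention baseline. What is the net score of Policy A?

Baseline:
  E = 57
  B = 195 + 3·57 = 366
  X = 263 − 5·57 − 2·366 = -754
  U = -31 + 4·366 + (-754) = 679
Policy A (X := 36):
  E = 57
  B = 195 + 3·57 = 366
  X = 36
  U = -31 + 4·366 + 36 = 1469
ΔU = 1469 − 679 = 790; ΔB = 366 − 366 = 0
Score = (-4)·790 + 2·0 = -3160

-3160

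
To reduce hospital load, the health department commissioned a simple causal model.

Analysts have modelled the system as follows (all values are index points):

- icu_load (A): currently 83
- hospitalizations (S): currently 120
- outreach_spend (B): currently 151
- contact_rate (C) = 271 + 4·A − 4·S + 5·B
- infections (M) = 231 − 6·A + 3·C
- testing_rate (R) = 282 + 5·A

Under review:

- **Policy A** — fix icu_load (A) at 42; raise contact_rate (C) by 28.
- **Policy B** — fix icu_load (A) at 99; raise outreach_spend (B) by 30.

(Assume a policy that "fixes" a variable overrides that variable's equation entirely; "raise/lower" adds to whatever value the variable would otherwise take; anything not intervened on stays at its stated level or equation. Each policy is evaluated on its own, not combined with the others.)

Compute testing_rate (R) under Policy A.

492

Policy A (A := 42, C + 28):
  A = 42
  R = 282 + 5·42 = 492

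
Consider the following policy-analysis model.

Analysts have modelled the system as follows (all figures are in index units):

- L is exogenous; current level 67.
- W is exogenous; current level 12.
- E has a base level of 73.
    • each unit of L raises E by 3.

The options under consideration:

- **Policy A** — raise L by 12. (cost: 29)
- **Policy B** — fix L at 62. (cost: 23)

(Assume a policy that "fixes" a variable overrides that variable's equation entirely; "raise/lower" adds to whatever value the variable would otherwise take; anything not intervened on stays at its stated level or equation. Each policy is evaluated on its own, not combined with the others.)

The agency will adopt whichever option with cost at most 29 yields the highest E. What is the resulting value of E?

Policy A (L + 12):
  L = 67 + 12 = 79
  E = 73 + 3·79 = 310
Policy B (L := 62):
  L = 62
  E = 73 + 3·62 = 259
Comparing — Policy A: E=310, Policy B: E=259. Highest is 310 (Policy A).

310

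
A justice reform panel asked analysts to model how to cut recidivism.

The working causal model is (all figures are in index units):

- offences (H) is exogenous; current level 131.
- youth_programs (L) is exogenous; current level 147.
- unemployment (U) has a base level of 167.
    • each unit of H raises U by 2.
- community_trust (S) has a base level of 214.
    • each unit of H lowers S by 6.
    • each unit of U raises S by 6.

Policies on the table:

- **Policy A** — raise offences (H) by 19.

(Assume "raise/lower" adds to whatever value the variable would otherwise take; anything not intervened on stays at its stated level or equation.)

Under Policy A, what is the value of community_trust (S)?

2116

Policy A (H + 19):
  H = 131 + 19 = 150
  U = 167 + 2·150 = 467
  S = 214 − 6·150 + 6·467 = 2116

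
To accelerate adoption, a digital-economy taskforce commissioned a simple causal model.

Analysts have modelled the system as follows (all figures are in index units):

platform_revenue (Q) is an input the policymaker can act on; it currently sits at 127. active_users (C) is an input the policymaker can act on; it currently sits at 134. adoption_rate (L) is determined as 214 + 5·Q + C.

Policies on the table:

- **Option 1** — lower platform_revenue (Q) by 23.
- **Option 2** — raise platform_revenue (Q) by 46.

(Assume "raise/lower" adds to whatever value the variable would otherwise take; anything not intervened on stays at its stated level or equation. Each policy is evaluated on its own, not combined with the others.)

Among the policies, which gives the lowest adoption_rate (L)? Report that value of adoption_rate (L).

868

Option 1 (Q − 23):
  Q = 127 − 23 = 104
  C = 134
  L = 214 + 5·104 + 134 = 868
Option 2 (Q + 46):
  Q = 127 + 46 = 173
  C = 134
  L = 214 + 5·173 + 134 = 1213
Comparing — Option 1: L=868, Option 2: L=1213. Lowest is 868 (Option 1).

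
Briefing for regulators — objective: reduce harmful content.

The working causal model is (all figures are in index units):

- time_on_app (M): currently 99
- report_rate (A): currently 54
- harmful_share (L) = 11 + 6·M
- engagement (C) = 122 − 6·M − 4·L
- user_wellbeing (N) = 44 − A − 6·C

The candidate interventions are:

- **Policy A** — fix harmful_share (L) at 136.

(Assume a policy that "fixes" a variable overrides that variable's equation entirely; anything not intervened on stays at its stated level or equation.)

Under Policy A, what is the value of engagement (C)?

Policy A (L := 136):
  M = 99
  L = 136
  C = 122 − 6·99 − 4·136 = -1016

-1016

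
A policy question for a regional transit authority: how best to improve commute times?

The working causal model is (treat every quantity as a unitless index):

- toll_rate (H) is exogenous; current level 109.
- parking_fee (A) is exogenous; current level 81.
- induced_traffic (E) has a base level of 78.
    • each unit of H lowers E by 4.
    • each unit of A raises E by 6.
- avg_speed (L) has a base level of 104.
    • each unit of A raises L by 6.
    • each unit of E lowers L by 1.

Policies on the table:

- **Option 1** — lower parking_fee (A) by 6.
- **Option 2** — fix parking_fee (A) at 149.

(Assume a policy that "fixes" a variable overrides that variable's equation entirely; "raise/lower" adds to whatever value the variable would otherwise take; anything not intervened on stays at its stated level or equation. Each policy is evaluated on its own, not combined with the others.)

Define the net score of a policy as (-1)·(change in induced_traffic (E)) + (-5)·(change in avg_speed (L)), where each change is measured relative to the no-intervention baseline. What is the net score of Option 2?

Baseline:
  H = 109
  A = 81
  E = 78 − 4·109 + 6·81 = 128
  L = 104 + 6·81 − 128 = 462
Option 2 (A := 149):
  H = 109
  A = 149
  E = 78 − 4·109 + 6·149 = 536
  L = 104 + 6·149 − 536 = 462
ΔE = 536 − 128 = 408; ΔL = 462 − 462 = 0
Score = (-1)·408 + (-5)·0 = -408

-408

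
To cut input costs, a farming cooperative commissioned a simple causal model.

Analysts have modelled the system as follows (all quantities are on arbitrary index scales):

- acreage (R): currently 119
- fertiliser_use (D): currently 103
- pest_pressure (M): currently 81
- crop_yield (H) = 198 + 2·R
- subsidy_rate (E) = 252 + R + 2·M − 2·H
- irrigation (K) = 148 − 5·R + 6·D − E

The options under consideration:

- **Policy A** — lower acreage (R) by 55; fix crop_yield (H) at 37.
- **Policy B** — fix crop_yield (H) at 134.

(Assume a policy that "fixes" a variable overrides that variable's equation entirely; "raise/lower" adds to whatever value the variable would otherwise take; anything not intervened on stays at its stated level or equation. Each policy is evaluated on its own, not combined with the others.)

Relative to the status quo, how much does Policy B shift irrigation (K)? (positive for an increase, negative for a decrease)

-604

Baseline:
  R = 119
  D = 103
  M = 81
  H = 198 + 2·119 = 436
  E = 252 + 119 + 2·81 − 2·436 = -339
  K = 148 − 5·119 + 6·103 − (-339) = 510
Policy B (H := 134):
  R = 119
  D = 103
  M = 81
  H = 134
  E = 252 + 119 + 2·81 − 2·134 = 265
  K = 148 − 5·119 + 6·103 − 265 = -94
Change in K: -94 − 510 = -604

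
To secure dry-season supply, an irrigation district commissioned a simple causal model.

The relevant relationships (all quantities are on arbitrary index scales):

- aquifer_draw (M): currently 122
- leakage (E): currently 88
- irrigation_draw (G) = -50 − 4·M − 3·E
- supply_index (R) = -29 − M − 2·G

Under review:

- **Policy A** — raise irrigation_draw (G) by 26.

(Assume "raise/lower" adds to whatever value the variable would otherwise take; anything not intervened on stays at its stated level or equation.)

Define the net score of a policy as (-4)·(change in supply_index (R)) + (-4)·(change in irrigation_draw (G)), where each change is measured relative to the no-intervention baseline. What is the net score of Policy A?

104

Baseline:
  M = 122
  E = 88
  G = -50 − 4·122 − 3·88 = -802
  R = -29 − 122 − 2·(-802) = 1453
Policy A (G + 26):
  M = 122
  E = 88
  G = -50 − 4·122 − 3·88 (+26 from intervention) = -776
  R = -29 − 122 − 2·(-776) = 1401
ΔR = 1401 − 1453 = -52; ΔG = -776 − (-802) = 26
Score = (-4)·(-52) + (-4)·26 = 104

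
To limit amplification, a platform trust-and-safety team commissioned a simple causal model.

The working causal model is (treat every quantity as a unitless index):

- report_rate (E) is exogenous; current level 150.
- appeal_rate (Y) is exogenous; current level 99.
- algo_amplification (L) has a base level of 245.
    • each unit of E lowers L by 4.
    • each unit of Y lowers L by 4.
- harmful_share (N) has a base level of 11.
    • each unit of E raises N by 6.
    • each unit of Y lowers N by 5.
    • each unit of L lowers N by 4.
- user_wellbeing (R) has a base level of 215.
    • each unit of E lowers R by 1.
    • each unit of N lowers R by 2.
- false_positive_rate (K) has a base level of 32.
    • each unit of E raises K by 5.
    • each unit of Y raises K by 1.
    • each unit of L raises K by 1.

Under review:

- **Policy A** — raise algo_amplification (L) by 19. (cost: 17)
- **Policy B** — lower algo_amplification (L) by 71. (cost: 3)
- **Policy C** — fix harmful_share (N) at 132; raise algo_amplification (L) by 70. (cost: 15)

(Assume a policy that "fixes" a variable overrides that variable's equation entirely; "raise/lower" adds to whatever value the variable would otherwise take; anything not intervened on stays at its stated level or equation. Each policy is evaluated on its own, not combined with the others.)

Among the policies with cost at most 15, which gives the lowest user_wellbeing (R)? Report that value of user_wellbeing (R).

Policy B (L − 71):
  E = 150
  Y = 99
  L = 245 − 4·150 − 4·99 (−71 from intervention) = -822
  N = 11 + 6·150 − 5·99 − 4·(-822) = 3704
  R = 215 − 150 − 2·3704 = -7343
Policy C (N := 132, L + 70):
  E = 150
  Y = 99
  L = 245 − 4·150 − 4·99 (+70 from intervention) = -681
  N = 132
  R = 215 − 150 − 2·132 = -199
Comparing — Policy B: R=-7343, Policy C: R=-199. Lowest is -7343 (Policy B).

-7343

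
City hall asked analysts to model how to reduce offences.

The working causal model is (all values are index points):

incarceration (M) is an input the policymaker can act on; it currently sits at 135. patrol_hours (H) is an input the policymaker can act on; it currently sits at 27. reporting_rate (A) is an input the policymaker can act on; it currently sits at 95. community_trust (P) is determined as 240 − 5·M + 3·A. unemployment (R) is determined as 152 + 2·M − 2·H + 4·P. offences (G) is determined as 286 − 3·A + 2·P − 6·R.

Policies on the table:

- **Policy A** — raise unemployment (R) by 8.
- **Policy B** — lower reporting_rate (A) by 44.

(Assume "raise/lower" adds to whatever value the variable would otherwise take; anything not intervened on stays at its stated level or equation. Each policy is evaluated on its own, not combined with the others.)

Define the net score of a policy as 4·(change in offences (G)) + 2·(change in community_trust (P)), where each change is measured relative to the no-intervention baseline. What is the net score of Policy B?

11880

Baseline:
  M = 135
  H = 27
  A = 95
  P = 240 − 5·135 + 3·95 = -150
  R = 152 + 2·135 − 2·27 + 4·(-150) = -232
  G = 286 − 3·95 + 2·(-150) − 6·(-232) = 1093
Policy B (A − 44):
  M = 135
  H = 27
  A = 95 − 44 = 51
  P = 240 − 5·135 + 3·51 = -282
  R = 152 + 2·135 − 2·27 + 4·(-282) = -760
  G = 286 − 3·51 + 2·(-282) − 6·(-760) = 4129
ΔG = 4129 − 1093 = 3036; ΔP = -282 − (-150) = -132
Score = 4·3036 + 2·(-132) = 11880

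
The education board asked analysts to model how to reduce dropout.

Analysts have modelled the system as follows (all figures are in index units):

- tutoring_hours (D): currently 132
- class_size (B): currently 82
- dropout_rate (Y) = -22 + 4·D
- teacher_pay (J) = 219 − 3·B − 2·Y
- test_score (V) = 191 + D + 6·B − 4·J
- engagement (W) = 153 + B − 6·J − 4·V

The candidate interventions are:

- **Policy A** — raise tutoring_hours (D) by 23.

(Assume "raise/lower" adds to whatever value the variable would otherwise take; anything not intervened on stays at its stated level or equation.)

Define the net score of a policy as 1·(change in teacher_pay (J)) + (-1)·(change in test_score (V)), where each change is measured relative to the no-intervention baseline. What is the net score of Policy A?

-943

Baseline:
  D = 132
  B = 82
  Y = -22 + 4·132 = 506
  J = 219 − 3·82 − 2·506 = -1039
  V = 191 + 132 + 6·82 − 4·(-1039) = 4971
Policy A (D + 23):
  D = 132 + 23 = 155
  B = 82
  Y = -22 + 4·155 = 598
  J = 219 − 3·82 − 2·598 = -1223
  V = 191 + 155 + 6·82 − 4·(-1223) = 5730
ΔJ = -1223 − (-1039) = -184; ΔV = 5730 − 4971 = 759
Score = 1·(-184) + (-1)·759 = -943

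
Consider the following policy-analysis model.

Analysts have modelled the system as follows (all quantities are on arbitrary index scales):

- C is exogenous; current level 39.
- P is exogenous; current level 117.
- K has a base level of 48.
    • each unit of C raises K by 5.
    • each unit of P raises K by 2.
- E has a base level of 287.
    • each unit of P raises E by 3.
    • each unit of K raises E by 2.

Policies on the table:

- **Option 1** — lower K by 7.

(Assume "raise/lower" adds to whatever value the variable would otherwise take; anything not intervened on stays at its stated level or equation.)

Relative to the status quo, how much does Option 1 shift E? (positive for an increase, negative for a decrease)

-14

Baseline:
  C = 39
  P = 117
  K = 48 + 5·39 + 2·117 = 477
  E = 287 + 3·117 + 2·477 = 1592
Option 1 (K − 7):
  C = 39
  P = 117
  K = 48 + 5·39 + 2·117 (−7 from intervention) = 470
  E = 287 + 3·117 + 2·470 = 1578
Change in E: 1578 − 1592 = -14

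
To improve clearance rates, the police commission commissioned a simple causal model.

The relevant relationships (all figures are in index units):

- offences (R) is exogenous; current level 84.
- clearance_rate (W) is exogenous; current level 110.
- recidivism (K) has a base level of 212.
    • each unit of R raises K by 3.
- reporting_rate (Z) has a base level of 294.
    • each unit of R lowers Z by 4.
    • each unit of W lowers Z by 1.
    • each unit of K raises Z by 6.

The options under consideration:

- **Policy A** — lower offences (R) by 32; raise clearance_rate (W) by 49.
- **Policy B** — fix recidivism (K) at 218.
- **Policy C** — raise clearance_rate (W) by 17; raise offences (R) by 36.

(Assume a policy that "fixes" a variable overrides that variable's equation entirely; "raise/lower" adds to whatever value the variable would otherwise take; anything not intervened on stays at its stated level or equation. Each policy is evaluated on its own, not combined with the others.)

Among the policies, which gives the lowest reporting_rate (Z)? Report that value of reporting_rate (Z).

Policy A (R − 32, W + 49):
  R = 84 − 32 = 52
  W = 110 + 49 = 159
  K = 212 + 3·52 = 368
  Z = 294 − 4·52 − 159 + 6·368 = 2135
Policy B (K := 218):
  R = 84
  W = 110
  K = 218
  Z = 294 − 4·84 − 110 + 6·218 = 1156
Policy C (W + 17, R + 36):
  R = 84 + 36 = 120
  W = 110 + 17 = 127
  K = 212 + 3·120 = 572
  Z = 294 − 4·120 − 127 + 6·572 = 3119
Comparing — Policy A: Z=2135, Policy B: Z=1156, Policy C: Z=3119. Lowest is 1156 (Policy B).

1156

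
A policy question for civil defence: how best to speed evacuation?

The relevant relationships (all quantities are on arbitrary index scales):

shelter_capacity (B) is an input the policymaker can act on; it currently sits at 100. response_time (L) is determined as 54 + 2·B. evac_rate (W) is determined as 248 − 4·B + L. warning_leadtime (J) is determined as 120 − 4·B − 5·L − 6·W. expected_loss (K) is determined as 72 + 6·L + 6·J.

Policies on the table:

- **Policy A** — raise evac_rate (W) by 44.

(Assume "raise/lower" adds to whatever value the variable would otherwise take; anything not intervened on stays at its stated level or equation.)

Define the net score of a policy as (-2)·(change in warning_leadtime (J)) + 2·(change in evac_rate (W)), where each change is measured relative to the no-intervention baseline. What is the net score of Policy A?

Baseline:
  B = 100
  L = 54 + 2·100 = 254
  W = 248 − 4·100 + 254 = 102
  J = 120 − 4·100 − 5·254 − 6·102 = -2162
Policy A (W + 44):
  B = 100
  L = 54 + 2·100 = 254
  W = 248 − 4·100 + 254 (+44 from intervention) = 146
  J = 120 − 4·100 − 5·254 − 6·146 = -2426
ΔJ = -2426 − (-2162) = -264; ΔW = 146 − 102 = 44
Score = (-2)·(-264) + 2·44 = 616

616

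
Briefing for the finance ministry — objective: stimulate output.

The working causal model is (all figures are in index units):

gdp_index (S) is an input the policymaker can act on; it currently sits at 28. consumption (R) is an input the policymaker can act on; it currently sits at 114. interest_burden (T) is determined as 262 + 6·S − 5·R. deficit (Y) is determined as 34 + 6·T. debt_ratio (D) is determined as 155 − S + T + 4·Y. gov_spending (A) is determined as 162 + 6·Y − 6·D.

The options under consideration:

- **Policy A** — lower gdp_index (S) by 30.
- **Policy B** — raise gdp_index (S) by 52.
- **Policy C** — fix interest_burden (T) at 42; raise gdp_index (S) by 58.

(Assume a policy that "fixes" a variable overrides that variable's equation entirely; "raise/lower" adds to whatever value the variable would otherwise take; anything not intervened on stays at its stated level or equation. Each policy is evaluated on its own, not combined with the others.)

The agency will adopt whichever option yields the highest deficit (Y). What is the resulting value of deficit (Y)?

1066

Policy A (S − 30):
  S = 28 − 30 = -2
  R = 114
  T = 262 + 6·(-2) − 5·114 = -320
  Y = 34 + 6·(-320) = -1886
Policy B (S + 52):
  S = 28 + 52 = 80
  R = 114
  T = 262 + 6·80 − 5·114 = 172
  Y = 34 + 6·172 = 1066
Policy C (T := 42, S + 58):
  S = 28 + 58 = 86
  R = 114
  T = 42
  Y = 34 + 6·42 = 286
Comparing — Policy A: Y=-1886, Policy B: Y=1066, Policy C: Y=286. Highest is 1066 (Policy B).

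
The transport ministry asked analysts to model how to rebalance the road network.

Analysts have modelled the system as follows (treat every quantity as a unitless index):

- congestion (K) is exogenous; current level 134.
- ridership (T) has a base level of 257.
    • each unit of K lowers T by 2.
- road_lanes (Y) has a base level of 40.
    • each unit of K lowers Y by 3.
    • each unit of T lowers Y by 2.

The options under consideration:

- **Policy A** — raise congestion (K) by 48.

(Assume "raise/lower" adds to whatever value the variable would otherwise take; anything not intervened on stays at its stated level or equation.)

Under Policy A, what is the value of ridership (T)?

Policy A (K + 48):
  K = 134 + 48 = 182
  T = 257 − 2·182 = -107

-107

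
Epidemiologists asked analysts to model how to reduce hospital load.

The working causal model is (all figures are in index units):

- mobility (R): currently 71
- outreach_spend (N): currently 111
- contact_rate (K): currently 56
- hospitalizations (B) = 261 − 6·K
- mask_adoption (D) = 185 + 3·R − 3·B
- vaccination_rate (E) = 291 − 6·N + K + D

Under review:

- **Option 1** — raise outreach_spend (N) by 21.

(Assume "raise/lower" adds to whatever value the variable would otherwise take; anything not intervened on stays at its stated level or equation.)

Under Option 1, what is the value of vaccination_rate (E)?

178

Option 1 (N + 21):
  R = 71
  N = 111 + 21 = 132
  K = 56
  B = 261 − 6·56 = -75
  D = 185 + 3·71 − 3·(-75) = 623
  E = 291 − 6·132 + 56 + 623 = 178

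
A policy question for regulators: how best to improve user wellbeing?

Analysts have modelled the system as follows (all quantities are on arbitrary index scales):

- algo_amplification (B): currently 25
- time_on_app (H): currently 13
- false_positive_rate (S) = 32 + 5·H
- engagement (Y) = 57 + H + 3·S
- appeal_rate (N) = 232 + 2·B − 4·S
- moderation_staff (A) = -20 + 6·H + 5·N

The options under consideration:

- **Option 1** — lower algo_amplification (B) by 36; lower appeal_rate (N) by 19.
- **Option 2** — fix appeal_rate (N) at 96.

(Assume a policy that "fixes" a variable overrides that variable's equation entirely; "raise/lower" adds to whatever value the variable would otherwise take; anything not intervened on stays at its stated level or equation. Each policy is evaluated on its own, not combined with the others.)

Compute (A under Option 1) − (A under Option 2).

Option 1 (B − 36, N − 19):
  B = 25 − 36 = -11
  H = 13
  S = 32 + 5·13 = 97
  N = 232 + 2·(-11) − 4·97 (−19 from intervention) = -197
  A = -20 + 6·13 + 5·(-197) = -927
Option 2 (N := 96):
  B = 25
  H = 13
  S = 32 + 5·13 = 97
  N = 96
  A = -20 + 6·13 + 5·96 = 538
A: -927 − 538 = -1465

-1465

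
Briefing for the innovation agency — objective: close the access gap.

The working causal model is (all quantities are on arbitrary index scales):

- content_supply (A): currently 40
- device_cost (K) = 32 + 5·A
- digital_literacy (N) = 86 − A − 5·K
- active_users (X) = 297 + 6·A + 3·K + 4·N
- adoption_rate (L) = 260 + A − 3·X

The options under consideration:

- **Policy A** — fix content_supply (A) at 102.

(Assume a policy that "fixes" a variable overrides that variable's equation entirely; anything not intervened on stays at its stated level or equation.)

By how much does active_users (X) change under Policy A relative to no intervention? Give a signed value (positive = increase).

-5146

Baseline:
  A = 40
  K = 32 + 5·40 = 232
  N = 86 − 40 − 5·232 = -1114
  X = 297 + 6·40 + 3·232 + 4·(-1114) = -3223
Policy A (A := 102):
  A = 102
  K = 32 + 5·102 = 542
  N = 86 − 102 − 5·542 = -2726
  X = 297 + 6·102 + 3·542 + 4·(-2726) = -8369
Change in X: -8369 − (-3223) = -5146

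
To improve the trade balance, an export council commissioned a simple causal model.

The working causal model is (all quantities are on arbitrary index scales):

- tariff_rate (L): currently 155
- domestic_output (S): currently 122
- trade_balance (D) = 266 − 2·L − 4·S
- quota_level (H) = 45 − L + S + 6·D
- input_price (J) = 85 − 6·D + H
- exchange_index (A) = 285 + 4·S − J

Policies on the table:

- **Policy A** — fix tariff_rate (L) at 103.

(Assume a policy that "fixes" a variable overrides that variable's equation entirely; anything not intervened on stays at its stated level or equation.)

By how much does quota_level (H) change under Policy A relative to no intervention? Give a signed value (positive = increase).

676

Baseline:
  L = 155
  S = 122
  D = 266 − 2·155 − 4·122 = -532
  H = 45 − 155 + 122 + 6·(-532) = -3180
Policy A (L := 103):
  L = 103
  S = 122
  D = 266 − 2·103 − 4·122 = -428
  H = 45 − 103 + 122 + 6·(-428) = -2504
Change in H: -2504 − (-3180) = 676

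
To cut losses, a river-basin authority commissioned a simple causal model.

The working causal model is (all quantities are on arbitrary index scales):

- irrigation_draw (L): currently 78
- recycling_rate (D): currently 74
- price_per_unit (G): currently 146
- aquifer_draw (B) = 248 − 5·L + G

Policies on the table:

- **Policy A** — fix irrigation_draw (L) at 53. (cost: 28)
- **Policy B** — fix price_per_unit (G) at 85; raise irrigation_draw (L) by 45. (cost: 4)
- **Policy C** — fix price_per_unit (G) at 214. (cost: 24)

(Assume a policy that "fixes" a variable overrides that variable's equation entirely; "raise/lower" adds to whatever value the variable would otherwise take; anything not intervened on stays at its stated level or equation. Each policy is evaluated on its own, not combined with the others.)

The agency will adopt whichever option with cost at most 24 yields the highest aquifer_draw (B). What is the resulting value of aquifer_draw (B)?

Policy B (G := 85, L + 45):
  L = 78 + 45 = 123
  G = 85
  B = 248 − 5·123 + 85 = -282
Policy C (G := 214):
  L = 78
  G = 214
  B = 248 − 5·78 + 214 = 72
Comparing — Policy B: B=-282, Policy C: B=72. Highest is 72 (Policy C).

72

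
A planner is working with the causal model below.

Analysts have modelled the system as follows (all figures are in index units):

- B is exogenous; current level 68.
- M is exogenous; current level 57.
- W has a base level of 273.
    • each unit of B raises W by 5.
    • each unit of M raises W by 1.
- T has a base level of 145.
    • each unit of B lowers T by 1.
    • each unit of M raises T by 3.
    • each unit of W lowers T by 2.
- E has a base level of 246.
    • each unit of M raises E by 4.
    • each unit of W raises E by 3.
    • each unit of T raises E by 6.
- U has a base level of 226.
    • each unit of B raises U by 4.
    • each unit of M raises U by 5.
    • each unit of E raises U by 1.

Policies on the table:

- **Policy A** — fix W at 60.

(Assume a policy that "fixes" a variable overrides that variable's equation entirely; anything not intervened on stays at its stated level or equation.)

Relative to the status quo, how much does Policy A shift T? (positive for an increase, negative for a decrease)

Baseline:
  B = 68
  M = 57
  W = 273 + 5·68 + 57 = 670
  T = 145 − 68 + 3·57 − 2·670 = -1092
Policy A (W := 60):
  B = 68
  M = 57
  W = 60
  T = 145 − 68 + 3·57 − 2·60 = 128
Change in T: 128 − (-1092) = 1220

1220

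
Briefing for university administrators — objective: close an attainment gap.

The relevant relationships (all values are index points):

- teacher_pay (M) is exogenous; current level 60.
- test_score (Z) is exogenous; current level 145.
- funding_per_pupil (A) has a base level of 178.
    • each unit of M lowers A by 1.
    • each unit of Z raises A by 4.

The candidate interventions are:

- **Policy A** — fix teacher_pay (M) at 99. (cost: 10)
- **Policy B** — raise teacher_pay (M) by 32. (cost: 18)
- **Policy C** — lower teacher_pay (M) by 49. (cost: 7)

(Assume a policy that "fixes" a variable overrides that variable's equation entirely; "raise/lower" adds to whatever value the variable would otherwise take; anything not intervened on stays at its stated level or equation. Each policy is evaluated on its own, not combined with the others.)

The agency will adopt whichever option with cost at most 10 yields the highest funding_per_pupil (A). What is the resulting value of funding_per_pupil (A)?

Policy A (M := 99):
  M = 99
  Z = 145
  A = 178 − 99 + 4·145 = 659
Policy C (M − 49):
  M = 60 − 49 = 11
  Z = 145
  A = 178 − 11 + 4·145 = 747
Comparing — Policy A: A=659, Policy C: A=747. Highest is 747 (Policy C).

747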